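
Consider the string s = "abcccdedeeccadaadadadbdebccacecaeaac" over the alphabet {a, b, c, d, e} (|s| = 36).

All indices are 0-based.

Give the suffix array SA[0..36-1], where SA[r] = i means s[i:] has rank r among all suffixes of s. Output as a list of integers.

[33, 14, 0, 34, 27, 12, 15, 17, 19, 31, 24, 1, 21, 35, 26, 11, 30, 25, 10, 2, 3, 4, 28, 13, 16, 18, 20, 22, 5, 7, 32, 23, 29, 9, 6, 8]

sorted suffixes:
  #0 SA[0]=33  'aac'
  #1 SA[1]=14  'aadadadbdebccacecaeaac'
  #2 SA[2]=0  'abcccdedeeccadaadadadbdebccacecaeaac'
  #3 SA[3]=34  'ac'
  #4 SA[4]=27  'acecaeaac'
  #5 SA[5]=12  'adaadadadbdebccacecaeaac'
  #6 SA[6]=15  'adadadbdebccacecaeaac'
  #7 SA[7]=17  'adadbdebccacecaeaac'
  #8 SA[8]=19  'adbdebccacecaeaac'
  #9 SA[9]=31  'aeaac'
  #10 SA[10]=24  'bccacecaeaac'
  #11 SA[11]=1  'bcccdedeeccadaadadadbdebccacecaeaac'
  #12 SA[12]=21  'bdebccacecaeaac'
  #13 SA[13]=35  'c'
  #14 SA[14]=26  'cacecaeaac'
  #15 SA[15]=11  'cadaadadadbdebccacecaeaac'
  #16 SA[16]=30  'caeaac'
  #17 SA[17]=25  'ccacecaeaac'
  #18 SA[18]=10  'ccadaadadadbdebccacecaeaac'
  #19 SA[19]=2  'cccdedeeccadaadadadbdebccacecaeaac'
  #20 SA[20]=3  'ccdedeeccadaadadadbdebccacecaeaac'
  #21 SA[21]=4  'cdedeeccadaadadadbdebccacecaeaac'
  #22 SA[22]=28  'cecaeaac'
  #23 SA[23]=13  'daadadadbdebccacecaeaac'
  #24 SA[24]=16  'dadadbdebccacecaeaac'
  #25 SA[25]=18  'dadbdebccacecaeaac'
  #26 SA[26]=20  'dbdebccacecaeaac'
  #27 SA[27]=22  'debccacecaeaac'
  #28 SA[28]=5  'dedeeccadaadadadbdebccacecaeaac'
  #29 SA[29]=7  'deeccadaadadadbdebccacecaeaac'
  #30 SA[30]=32  'eaac'
  #31 SA[31]=23  'ebccacecaeaac'
  #32 SA[32]=29  'ecaeaac'
  #33 SA[33]=9  'eccadaadadadbdebccacecaeaac'
  #34 SA[34]=6  'edeeccadaadadadbdebccacecaeaac'
  #35 SA[35]=8  'eeccadaadadadbdebccacecaeaac'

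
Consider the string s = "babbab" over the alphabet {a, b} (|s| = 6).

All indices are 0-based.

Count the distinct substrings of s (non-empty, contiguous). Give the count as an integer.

rank→(start, suffix):
  0 → (4, 'ab')
  1 → (1, 'abbab')
  2 → (5, 'b')
  3 → (3, 'bab')
  4 → (0, 'babbab')
  5 → (2, 'bbab')

SA = [4, 1, 5, 3, 0, 2]
[i] adj suffixes → lcp
  [1] 4/1 → 2 ('ab')
  [2] 1/5 → 0 ('')
  [3] 5/3 → 1 ('b')
  [4] 3/0 → 3 ('bab')
  [5] 0/2 → 1 ('b')

n(n+1)/2 = 6·7/2 = 21
Σ LCP = 0 + 2 + 0 + 1 + 3 + 1 = 7
distinct = 21 − 7 = 14

14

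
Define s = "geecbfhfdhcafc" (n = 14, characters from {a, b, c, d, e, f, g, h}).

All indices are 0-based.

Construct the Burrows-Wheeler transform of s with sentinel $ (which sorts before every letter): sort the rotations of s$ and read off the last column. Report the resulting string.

rank  rotation         last
    0  $geecbfhfdhcafc  c
    1  afc$geecbfhfdhc  c
    2  bfhfdhcafc$geec  c
    3  c$geecbfhfdhcaf  f
    4  cafc$geecbfhfdh  h
    5  cbfhfdhcafc$gee  e
    6  dhcafc$geecbfhf  f
    7  ecbfhfdhcafc$ge  e
    8  eecbfhfdhcafc$g  g
    9  fc$geecbfhfdhca  a
   10  fdhcafc$geecbfh  h
   11  fhfdhcafc$geecb  b
   12  geecbfhfdhcafc$  $
   13  hcafc$geecbfhfd  d
   14  hfdhcafc$geecbf  f

cccfhefegahb$df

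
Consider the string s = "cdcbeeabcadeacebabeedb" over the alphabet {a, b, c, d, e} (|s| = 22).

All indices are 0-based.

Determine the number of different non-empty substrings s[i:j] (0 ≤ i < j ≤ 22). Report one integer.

rank→(start, suffix):
  0 → (6, 'abcadeacebabeedb')
  1 → (16, 'abeedb')
  2 → (12, 'acebabeedb')
  3 → (9, 'adeacebabeedb')
  4 → (21, 'b')
  5 → (15, 'babeedb')
  6 → (7, 'bcadeacebabeedb')
  7 → (3, 'beeabcadeacebabeedb')
  8 → (17, 'beedb')
  9 → (8, 'cadeacebabeedb')
  10 → (2, 'cbeeabcadeacebabeedb')
  11 → (0, 'cdcbeeabcadeacebabeedb')
  12 → (13, 'cebabeedb')
  13 → (20, 'db')
  14 → (1, 'dcbeeabcadeacebabeedb')
  15 → (10, 'deacebabeedb')
  16 → (5, 'eabcadeacebabeedb')
  17 → (11, 'eacebabeedb')
  18 → (14, 'ebabeedb')
  19 → (19, 'edb')
  20 → (4, 'eeabcadeacebabeedb')
  21 → (18, 'eedb')

SA = [6, 16, 12, 9, 21, 15, 7, 3, 17, 8, 2, 0, 13, 20, 1, 10, 5, 11, 14, 19, 4, 18]
rank  pair      lcp
   1  s[6:],s[16:]  2  'ab'
   2  s[16:],s[12:]  1  'a'
   3  s[12:],s[9:]  1  'a'
   4  s[9:],s[21:]  0  ''
   5  s[21:],s[15:]  1  'b'
   6  s[15:],s[7:]  1  'b'
   7  s[7:],s[3:]  1  'b'
   8  s[3:],s[17:]  3  'bee'
   9  s[17:],s[8:]  0  ''
  10  s[8:],s[2:]  1  'c'
  11  s[2:],s[0:]  1  'c'
  12  s[0:],s[13:]  1  'c'
  13  s[13:],s[20:]  0  ''
  14  s[20:],s[1:]  1  'd'
  15  s[1:],s[10:]  1  'd'
  16  s[10:],s[5:]  0  ''
  17  s[5:],s[11:]  2  'ea'
  18  s[11:],s[14:]  1  'e'
  19  s[14:],s[19:]  1  'e'
  20  s[19:],s[4:]  1  'e'
  21  s[4:],s[18:]  2  'ee'

n(n+1)/2 = 22·23/2 = 253
Σ LCP = 0 + 2 + 1 + 1 + 0 + 1 + 1 + 1 + 3 + 0 + 1 + 1 + 1 + 0 + 1 + 1 + 0 + 2 + 1 + 1 + 1 + 2 = 22
distinct = 253 − 22 = 231

231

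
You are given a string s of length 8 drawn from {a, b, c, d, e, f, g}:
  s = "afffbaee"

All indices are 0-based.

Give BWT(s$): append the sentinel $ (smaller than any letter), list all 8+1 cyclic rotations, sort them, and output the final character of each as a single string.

rank  rotation   last
    0  $afffbaee  e
    1  aee$afffb  b
    2  afffbaee$  $
    3  baee$afff  f
    4  e$afffbae  e
    5  ee$afffba  a
    6  fbaee$aff  f
    7  ffbaee$af  f
    8  fffbaee$a  a

eb$feaffa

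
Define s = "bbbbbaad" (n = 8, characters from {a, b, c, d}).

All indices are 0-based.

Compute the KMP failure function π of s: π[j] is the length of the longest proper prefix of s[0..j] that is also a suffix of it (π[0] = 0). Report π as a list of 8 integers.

[0, 1, 2, 3, 4, 0, 0, 0]

π[0] = 0
j=1 s[j]='b': π[1]=1 (border 'b')
j=2 s[j]='b': π[2]=2 (border 'bb')
j=3 s[j]='b': π[3]=3 (border 'bbb')
j=4 s[j]='b': π[4]=4 (border 'bbbb')
j=5 s[j]='a': k: 4→3→2→1→0; π[5]=0 (border '')
j=6 s[j]='a': π[6]=0 (border '')
j=7 s[j]='d': π[7]=0 (border '')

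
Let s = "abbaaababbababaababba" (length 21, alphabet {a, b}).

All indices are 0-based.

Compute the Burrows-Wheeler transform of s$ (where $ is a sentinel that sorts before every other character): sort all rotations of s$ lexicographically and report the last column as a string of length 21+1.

rank  rotation                last
    0  $abbaaababbababaababba  a
    1  a$abbaaababbababaababb  b
    2  aaababbababaababba$abb  b
    3  aababba$abbaaababbabab  b
    4  aababbababaababba$abba  a
    5  abaababba$abbaaababbab  b
    6  ababaababba$abbaaababb  b
    7  ababba$abbaaababbababa  a
    8  ababbababaababba$abbaa  a
    9  abba$abbaaababbababaab  b
   10  abbaaababbababaababba$  $
   11  abbababaababba$abbaaab  b
   12  ba$abbaaababbababaabab  b
   13  baaababbababaababba$ab  b
   14  baababba$abbaaababbaba  a
   15  babaababba$abbaaababba  a
   16  bababaababba$abbaaabab  b
   17  babba$abbaaababbababaa  a
   18  babbababaababba$abbaaa  a
   19  bba$abbaaababbababaaba  a
   20  bbaaababbababaababba$a  a
   21  bbababaababba$abbaaaba  a

abbbabbaab$bbbaabaaaaa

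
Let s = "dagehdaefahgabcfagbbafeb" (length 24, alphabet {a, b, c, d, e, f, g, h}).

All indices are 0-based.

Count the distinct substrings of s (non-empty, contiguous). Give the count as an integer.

sorted suffixes:
  #0 SA[0]=12  'abcfagbbafeb'
  #1 SA[1]=6  'aefahgabcfagbbafeb'
  #2 SA[2]=20  'afeb'
  #3 SA[3]=16  'agbbafeb'
  #4 SA[4]=1  'agehdaefahgabcfagbbafeb'
  #5 SA[5]=9  'ahgabcfagbbafeb'
  #6 SA[6]=23  'b'
  #7 SA[7]=19  'bafeb'
  #8 SA[8]=18  'bbafeb'
  #9 SA[9]=13  'bcfagbbafeb'
  #10 SA[10]=14  'cfagbbafeb'
  #11 SA[11]=5  'daefahgabcfagbbafeb'
  #12 SA[12]=0  'dagehdaefahgabcfagbbafeb'
  #13 SA[13]=22  'eb'
  #14 SA[14]=7  'efahgabcfagbbafeb'
  #15 SA[15]=3  'ehdaefahgabcfagbbafeb'
  #16 SA[16]=15  'fagbbafeb'
  #17 SA[17]=8  'fahgabcfagbbafeb'
  #18 SA[18]=21  'feb'
  #19 SA[19]=11  'gabcfagbbafeb'
  #20 SA[20]=17  'gbbafeb'
  #21 SA[21]=2  'gehdaefahgabcfagbbafeb'
  #22 SA[22]=4  'hdaefahgabcfagbbafeb'
  #23 SA[23]=10  'hgabcfagbbafeb'

SA = [12, 6, 20, 16, 1, 9, 23, 19, 18, 13, 14, 5, 0, 22, 7, 3, 15, 8, 21, 11, 17, 2, 4, 10]
i: (SA[i-1],SA[i]) lcp shared
  1: (12,6) 1 'a'
  2: (6,20) 1 'a'
  3: (20,16) 1 'a'
  4: (16,1) 2 'ag'
  5: (1,9) 1 'a'
  6: (9,23) 0 ''
  7: (23,19) 1 'b'
  8: (19,18) 1 'b'
  9: (18,13) 1 'b'
  10: (13,14) 0 ''
  11: (14,5) 0 ''
  12: (5,0) 2 'da'
  13: (0,22) 0 ''
  14: (22,7) 1 'e'
  15: (7,3) 1 'e'
  16: (3,15) 0 ''
  17: (15,8) 2 'fa'
  18: (8,21) 1 'f'
  19: (21,11) 0 ''
  20: (11,17) 1 'g'
  21: (17,2) 1 'g'
  22: (2,4) 0 ''
  23: (4,10) 1 'h'

n(n+1)/2 = 24·25/2 = 300
Σ LCP = 0 + 1 + 1 + 1 + 2 + 1 + 0 + 1 + 1 + 1 + 0 + 0 + 2 + 0 + 1 + 1 + 0 + 2 + 1 + 0 + 1 + 1 + 0 + 1 = 19
distinct = 300 − 19 = 281

281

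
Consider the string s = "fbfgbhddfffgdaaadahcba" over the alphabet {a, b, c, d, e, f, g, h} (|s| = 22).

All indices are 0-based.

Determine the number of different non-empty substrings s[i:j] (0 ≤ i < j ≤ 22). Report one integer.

234

rank→(start, suffix):
  0 → (21, 'a')
  1 → (13, 'aaadahcba')
  2 → (14, 'aadahcba')
  3 → (15, 'adahcba')
  4 → (17, 'ahcba')
  5 → (20, 'ba')
  6 → (1, 'bfgbhddfffgdaaadahcba')
  7 → (4, 'bhddfffgdaaadahcba')
  8 → (19, 'cba')
  9 → (12, 'daaadahcba')
  10 → (16, 'dahcba')
  11 → (6, 'ddfffgdaaadahcba')
  12 → (7, 'dfffgdaaadahcba')
  13 → (0, 'fbfgbhddfffgdaaadahcba')
  14 → (8, 'fffgdaaadahcba')
  15 → (9, 'ffgdaaadahcba')
  16 → (2, 'fgbhddfffgdaaadahcba')
  17 → (10, 'fgdaaadahcba')
  18 → (3, 'gbhddfffgdaaadahcba')
  19 → (11, 'gdaaadahcba')
  20 → (18, 'hcba')
  21 → (5, 'hddfffgdaaadahcba')

SA = [21, 13, 14, 15, 17, 20, 1, 4, 19, 12, 16, 6, 7, 0, 8, 9, 2, 10, 3, 11, 18, 5]
rank  pair      lcp
   1  s[21:],s[13:]  1  'a'
   2  s[13:],s[14:]  2  'aa'
   3  s[14:],s[15:]  1  'a'
   4  s[15:],s[17:]  1  'a'
   5  s[17:],s[20:]  0  ''
   6  s[20:],s[1:]  1  'b'
   7  s[1:],s[4:]  1  'b'
   8  s[4:],s[19:]  0  ''
   9  s[19:],s[12:]  0  ''
  10  s[12:],s[16:]  2  'da'
  11  s[16:],s[6:]  1  'd'
  12  s[6:],s[7:]  1  'd'
  13  s[7:],s[0:]  0  ''
  14  s[0:],s[8:]  1  'f'
  15  s[8:],s[9:]  2  'ff'
  16  s[9:],s[2:]  1  'f'
  17  s[2:],s[10:]  2  'fg'
  18  s[10:],s[3:]  0  ''
  19  s[3:],s[11:]  1  'g'
  20  s[11:],s[18:]  0  ''
  21  s[18:],s[5:]  1  'h'

n(n+1)/2 = 22·23/2 = 253
Σ LCP = 0 + 1 + 2 + 1 + 1 + 0 + 1 + 1 + 0 + 0 + 2 + 1 + 1 + 0 + 1 + 2 + 1 + 2 + 0 + 1 + 0 + 1 = 19
distinct = 253 − 19 = 234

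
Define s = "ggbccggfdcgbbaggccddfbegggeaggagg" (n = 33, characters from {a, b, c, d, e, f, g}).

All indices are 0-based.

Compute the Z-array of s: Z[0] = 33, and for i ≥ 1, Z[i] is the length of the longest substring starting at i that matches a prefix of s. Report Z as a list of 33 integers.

[33, 1, 0, 0, 0, 2, 1, 0, 0, 0, 1, 0, 0, 0, 2, 1, 0, 0, 0, 0, 0, 0, 0, 2, 2, 1, 0, 0, 2, 1, 0, 2, 1]

Z[0]=33
i=1: outside box; Z[1]=1 extend→box=[1,2)
i=2: outside box; Z[2]=0
i=3: outside box; Z[3]=0
i=4: outside box; Z[4]=0
i=5: outside box; Z[5]=2 extend→box=[5,7)
i=6: min(r-i=1, Z[1]=1)=1; Z[6]=1
i=7: outside box; Z[7]=0
i=8: outside box; Z[8]=0
i=9: outside box; Z[9]=0
i=10: outside box; Z[10]=1 extend→box=[10,11)
i=11: outside box; Z[11]=0
i=12: outside box; Z[12]=0
i=13: outside box; Z[13]=0
i=14: outside box; Z[14]=2 extend→box=[14,16)
i=15: min(r-i=1, Z[1]=1)=1; Z[15]=1
i=16: outside box; Z[16]=0
i=17: outside box; Z[17]=0
i=18: outside box; Z[18]=0
i=19: outside box; Z[19]=0
i=20: outside box; Z[20]=0
i=21: outside box; Z[21]=0
i=22: outside box; Z[22]=0
i=23: outside box; Z[23]=2 extend→box=[23,25)
i=24: min(r-i=1, Z[1]=1)=1; Z[24]=2 extend→box=[24,26)
i=25: min(r-i=1, Z[1]=1)=1; Z[25]=1
i=26: outside box; Z[26]=0
i=27: outside box; Z[27]=0
i=28: outside box; Z[28]=2 extend→box=[28,30)
i=29: min(r-i=1, Z[1]=1)=1; Z[29]=1
i=30: outside box; Z[30]=0
i=31: outside box; Z[31]=2 extend→box=[31,33)
i=32: min(r-i=1, Z[1]=1)=1; Z[32]=1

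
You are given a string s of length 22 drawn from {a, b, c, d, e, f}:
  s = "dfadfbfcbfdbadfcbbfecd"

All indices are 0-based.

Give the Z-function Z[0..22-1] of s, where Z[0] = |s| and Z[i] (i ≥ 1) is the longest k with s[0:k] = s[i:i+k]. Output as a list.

Z[0]=22
i=1: outside box; Z[1]=0
i=2: outside box; Z[2]=0
i=3: outside box; Z[3]=2 extend→box=[3,5)
i=4: min(r-i=1, Z[1]=0)=0; Z[4]=0
i=5: outside box; Z[5]=0
i=6: outside box; Z[6]=0
i=7: outside box; Z[7]=0
i=8: outside box; Z[8]=0
i=9: outside box; Z[9]=0
i=10: outside box; Z[10]=1 extend→box=[10,11)
i=11: outside box; Z[11]=0
i=12: outside box; Z[12]=0
i=13: outside box; Z[13]=2 extend→box=[13,15)
i=14: min(r-i=1, Z[1]=0)=0; Z[14]=0
i=15: outside box; Z[15]=0
i=16: outside box; Z[16]=0
i=17: outside box; Z[17]=0
i=18: outside box; Z[18]=0
i=19: outside box; Z[19]=0
i=20: outside box; Z[20]=0
i=21: outside box; Z[21]=1 extend→box=[21,22)

[22, 0, 0, 2, 0, 0, 0, 0, 0, 0, 1, 0, 0, 2, 0, 0, 0, 0, 0, 0, 0, 1]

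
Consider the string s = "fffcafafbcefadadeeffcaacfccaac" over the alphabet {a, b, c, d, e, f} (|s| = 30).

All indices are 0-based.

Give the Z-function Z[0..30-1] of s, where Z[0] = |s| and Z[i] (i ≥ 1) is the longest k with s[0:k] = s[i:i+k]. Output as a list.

Z[0]=30
i=1: fresh scan; Z[1]=2 extend→box=[1,3)
i=2: min(r-i=1, Z[1]=2)=1; Z[2]=1
i=3: fresh scan; Z[3]=0
i=4: fresh scan; Z[4]=0
i=5: fresh scan; Z[5]=1 extend→box=[5,6)
i=6: fresh scan; Z[6]=0
i=7: fresh scan; Z[7]=1 extend→box=[7,8)
i=8: fresh scan; Z[8]=0
i=9: fresh scan; Z[9]=0
i=10: fresh scan; Z[10]=0
i=11: fresh scan; Z[11]=1 extend→box=[11,12)
i=12: fresh scan; Z[12]=0
i=13: fresh scan; Z[13]=0
i=14: fresh scan; Z[14]=0
i=15: fresh scan; Z[15]=0
i=16: fresh scan; Z[16]=0
i=17: fresh scan; Z[17]=0
i=18: fresh scan; Z[18]=2 extend→box=[18,20)
i=19: min(r-i=1, Z[1]=2)=1; Z[19]=1
i=20: fresh scan; Z[20]=0
i=21: fresh scan; Z[21]=0
i=22: fresh scan; Z[22]=0
i=23: fresh scan; Z[23]=0
i=24: fresh scan; Z[24]=1 extend→box=[24,25)
i=25: fresh scan; Z[25]=0
i=26: fresh scan; Z[26]=0
i=27: fresh scan; Z[27]=0
i=28: fresh scan; Z[28]=0
i=29: fresh scan; Z[29]=0

[30, 2, 1, 0, 0, 1, 0, 1, 0, 0, 0, 1, 0, 0, 0, 0, 0, 0, 2, 1, 0, 0, 0, 0, 1, 0, 0, 0, 0, 0]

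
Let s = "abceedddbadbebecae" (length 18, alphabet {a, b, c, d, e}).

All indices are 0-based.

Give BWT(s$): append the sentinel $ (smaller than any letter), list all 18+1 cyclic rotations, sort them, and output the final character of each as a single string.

rank  rotation             last
    0  $abceedddbadbebecae  e
    1  abceedddbadbebecae$  $
    2  adbebecae$abceedddb  b
    3  ae$abceedddbadbebec  c
    4  badbebecae$abceeddd  d
    5  bceedddbadbebecae$a  a
    6  bebecae$abceedddbad  d
    7  becae$abceedddbadbe  e
    8  cae$abceedddbadbebe  e
    9  ceedddbadbebecae$ab  b
   10  dbadbebecae$abceedd  d
   11  dbebecae$abceedddba  a
   12  ddbadbebecae$abceed  d
   13  dddbadbebecae$abcee  e
   14  e$abceedddbadbebeca  a
   15  ebecae$abceedddbadb  b
   16  ecae$abceedddbadbeb  b
   17  edddbadbebecae$abce  e
   18  eedddbadbebecae$abc  c

e$bcdadeebdadeabbec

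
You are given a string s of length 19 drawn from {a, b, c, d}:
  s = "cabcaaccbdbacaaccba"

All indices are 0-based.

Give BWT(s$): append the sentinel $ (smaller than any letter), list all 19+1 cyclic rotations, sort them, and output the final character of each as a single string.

rank  rotation              last
    0  $cabcaaccbdbacaaccba  a
    1  a$cabcaaccbdbacaaccb  b
    2  aaccba$cabcaaccbdbac  c
    3  aaccbdbacaaccba$cabc  c
    4  abcaaccbdbacaaccba$c  c
    5  acaaccba$cabcaaccbdb  b
    6  accba$cabcaaccbdbaca  a
    7  accbdbacaaccba$cabca  a
    8  ba$cabcaaccbdbacaacc  c
    9  bacaaccba$cabcaaccbd  d
   10  bcaaccbdbacaaccba$ca  a
   11  bdbacaaccba$cabcaacc  c
   12  caaccba$cabcaaccbdba  a
   13  caaccbdbacaaccba$cab  b
   14  cabcaaccbdbacaaccba$  $
   15  cba$cabcaaccbdbacaac  c
   16  cbdbacaaccba$cabcaac  c
   17  ccba$cabcaaccbdbacaa  a
   18  ccbdbacaaccba$cabcaa  a
   19  dbacaaccba$cabcaaccb  b

abcccbaacdacab$ccaab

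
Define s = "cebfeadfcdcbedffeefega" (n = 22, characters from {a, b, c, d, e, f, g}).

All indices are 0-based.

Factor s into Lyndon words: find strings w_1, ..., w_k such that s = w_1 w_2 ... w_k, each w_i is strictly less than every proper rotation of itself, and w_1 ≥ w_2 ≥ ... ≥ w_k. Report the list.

["ce", "bfe", "adfcdcbedffeefeg", "a"]

emit factor 1: 'ce' (i=0, period=2)
emit factor 2: 'bfe' (i=2, period=3)
emit factor 3: 'adfcdcbedffeefeg' (i=5, period=16)
emit factor 4: 'a' (i=21, period=1)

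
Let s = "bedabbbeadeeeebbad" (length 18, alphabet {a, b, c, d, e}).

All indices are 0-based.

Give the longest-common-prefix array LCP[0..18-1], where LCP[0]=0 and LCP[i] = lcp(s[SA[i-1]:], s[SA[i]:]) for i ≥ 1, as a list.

rank→(start, suffix):
  0 → (3, 'abbbeadeeeebbad')
  1 → (16, 'ad')
  2 → (8, 'adeeeebbad')
  3 → (15, 'bad')
  4 → (14, 'bbad')
  5 → (4, 'bbbeadeeeebbad')
  6 → (5, 'bbeadeeeebbad')
  7 → (6, 'beadeeeebbad')
  8 → (0, 'bedabbbeadeeeebbad')
  9 → (17, 'd')
  10 → (2, 'dabbbeadeeeebbad')
  11 → (9, 'deeeebbad')
  12 → (7, 'eadeeeebbad')
  13 → (13, 'ebbad')
  14 → (1, 'edabbbeadeeeebbad')
  15 → (12, 'eebbad')
  16 → (11, 'eeebbad')
  17 → (10, 'eeeebbad')

SA = [3, 16, 8, 15, 14, 4, 5, 6, 0, 17, 2, 9, 7, 13, 1, 12, 11, 10]
i: (SA[i-1],SA[i]) lcp shared
  1: (3,16) 1 'a'
  2: (16,8) 2 'ad'
  3: (8,15) 0 ''
  4: (15,14) 1 'b'
  5: (14,4) 2 'bb'
  6: (4,5) 2 'bb'
  7: (5,6) 1 'b'
  8: (6,0) 2 'be'
  9: (0,17) 0 ''
  10: (17,2) 1 'd'
  11: (2,9) 1 'd'
  12: (9,7) 0 ''
  13: (7,13) 1 'e'
  14: (13,1) 1 'e'
  15: (1,12) 1 'e'
  16: (12,11) 2 'ee'
  17: (11,10) 3 'eee'

[0, 1, 2, 0, 1, 2, 2, 1, 2, 0, 1, 1, 0, 1, 1, 1, 2, 3]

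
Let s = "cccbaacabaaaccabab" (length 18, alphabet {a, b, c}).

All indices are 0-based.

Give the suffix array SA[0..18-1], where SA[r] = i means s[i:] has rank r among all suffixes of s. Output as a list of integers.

sorted suffixes:
  #0 SA[0]=9  'aaaccabab'
  #1 SA[1]=4  'aacabaaaccabab'
  #2 SA[2]=10  'aaccabab'
  #3 SA[3]=16  'ab'
  #4 SA[4]=7  'abaaaccabab'
  #5 SA[5]=14  'abab'
  #6 SA[6]=5  'acabaaaccabab'
  #7 SA[7]=11  'accabab'
  #8 SA[8]=17  'b'
  #9 SA[9]=8  'baaaccabab'
  #10 SA[10]=3  'baacabaaaccabab'
  #11 SA[11]=15  'bab'
  #12 SA[12]=6  'cabaaaccabab'
  #13 SA[13]=13  'cabab'
  #14 SA[14]=2  'cbaacabaaaccabab'
  #15 SA[15]=12  'ccabab'
  #16 SA[16]=1  'ccbaacabaaaccabab'
  #17 SA[17]=0  'cccbaacabaaaccabab'

[9, 4, 10, 16, 7, 14, 5, 11, 17, 8, 3, 15, 6, 13, 2, 12, 1, 0]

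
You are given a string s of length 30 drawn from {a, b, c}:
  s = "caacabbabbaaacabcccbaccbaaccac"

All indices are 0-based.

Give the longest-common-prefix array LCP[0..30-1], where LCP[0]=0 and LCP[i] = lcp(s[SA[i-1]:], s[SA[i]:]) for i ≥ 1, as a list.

[0, 2, 5, 3, 1, 4, 2, 1, 2, 4, 2, 3, 0, 3, 2, 2, 1, 3, 1, 0, 1, 2, 3, 2, 1, 3, 1, 2, 4, 2]

sorted suffixes:
  #0 SA[0]=10  'aaacabcccbaccbaaccac'
  #1 SA[1]=1  'aacabbabbaaacabcccbaccbaaccac'
  #2 SA[2]=11  'aacabcccbaccbaaccac'
  #3 SA[3]=24  'aaccac'
  #4 SA[4]=7  'abbaaacabcccbaccbaaccac'
  #5 SA[5]=4  'abbabbaaacabcccbaccbaaccac'
  #6 SA[6]=14  'abcccbaccbaaccac'
  #7 SA[7]=28  'ac'
  #8 SA[8]=2  'acabbabbaaacabcccbaccbaaccac'
  #9 SA[9]=12  'acabcccbaccbaaccac'
  #10 SA[10]=25  'accac'
  #11 SA[11]=20  'accbaaccac'
  #12 SA[12]=9  'baaacabcccbaccbaaccac'
  #13 SA[13]=23  'baaccac'
  #14 SA[14]=6  'babbaaacabcccbaccbaaccac'
  #15 SA[15]=19  'baccbaaccac'
  #16 SA[16]=8  'bbaaacabcccbaccbaaccac'
  #17 SA[17]=5  'bbabbaaacabcccbaccbaaccac'
  #18 SA[18]=15  'bcccbaccbaaccac'
  #19 SA[19]=29  'c'
  #20 SA[20]=0  'caacabbabbaaacabcccbaccbaaccac'
  #21 SA[21]=3  'cabbabbaaacabcccbaccbaaccac'
  #22 SA[22]=13  'cabcccbaccbaaccac'
  #23 SA[23]=27  'cac'
  #24 SA[24]=22  'cbaaccac'
  #25 SA[25]=18  'cbaccbaaccac'
  #26 SA[26]=26  'ccac'
  #27 SA[27]=21  'ccbaaccac'
  #28 SA[28]=17  'ccbaccbaaccac'
  #29 SA[29]=16  'cccbaccbaaccac'

SA = [10, 1, 11, 24, 7, 4, 14, 28, 2, 12, 25, 20, 9, 23, 6, 19, 8, 5, 15, 29, 0, 3, 13, 27, 22, 18, 26, 21, 17, 16]
i: (SA[i-1],SA[i]) lcp shared
  1: (10,1) 2 'aa'
  2: (1,11) 5 'aacab'
  3: (11,24) 3 'aac'
  4: (24,7) 1 'a'
  5: (7,4) 4 'abba'
  6: (4,14) 2 'ab'
  7: (14,28) 1 'a'
  8: (28,2) 2 'ac'
  9: (2,12) 4 'acab'
  10: (12,25) 2 'ac'
  11: (25,20) 3 'acc'
  12: (20,9) 0 ''
  13: (9,23) 3 'baa'
  14: (23,6) 2 'ba'
  15: (6,19) 2 'ba'
  16: (19,8) 1 'b'
  17: (8,5) 3 'bba'
  18: (5,15) 1 'b'
  19: (15,29) 0 ''
  20: (29,0) 1 'c'
  21: (0,3) 2 'ca'
  22: (3,13) 3 'cab'
  23: (13,27) 2 'ca'
  24: (27,22) 1 'c'
  25: (22,18) 3 'cba'
  26: (18,26) 1 'c'
  27: (26,21) 2 'cc'
  28: (21,17) 4 'ccba'
  29: (17,16) 2 'cc'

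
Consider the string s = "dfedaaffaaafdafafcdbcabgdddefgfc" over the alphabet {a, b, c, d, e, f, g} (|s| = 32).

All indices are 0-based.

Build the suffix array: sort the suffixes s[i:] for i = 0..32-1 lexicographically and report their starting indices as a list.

rank→(start, suffix):
  0 → (8, 'aaafdafafcdbcabgdddefgfc')
  1 → (9, 'aafdafafcdbcabgdddefgfc')
  2 → (4, 'aaffaaafdafafcdbcabgdddefgfc')
  3 → (21, 'abgdddefgfc')
  4 → (13, 'afafcdbcabgdddefgfc')
  5 → (15, 'afcdbcabgdddefgfc')
  6 → (10, 'afdafafcdbcabgdddefgfc')
  7 → (5, 'affaaafdafafcdbcabgdddefgfc')
  8 → (19, 'bcabgdddefgfc')
  9 → (22, 'bgdddefgfc')
  10 → (31, 'c')
  11 → (20, 'cabgdddefgfc')
  12 → (17, 'cdbcabgdddefgfc')
  13 → (3, 'daaffaaafdafafcdbcabgdddefgfc')
  14 → (12, 'dafafcdbcabgdddefgfc')
  15 → (18, 'dbcabgdddefgfc')
  16 → (24, 'dddefgfc')
  17 → (25, 'ddefgfc')
  18 → (26, 'defgfc')
  19 → (0, 'dfedaaffaaafdafafcdbcabgdddefgfc')
  20 → (2, 'edaaffaaafdafafcdbcabgdddefgfc')
  21 → (27, 'efgfc')
  22 → (7, 'faaafdafafcdbcabgdddefgfc')
  23 → (14, 'fafcdbcabgdddefgfc')
  24 → (30, 'fc')
  25 → (16, 'fcdbcabgdddefgfc')
  26 → (11, 'fdafafcdbcabgdddefgfc')
  27 → (1, 'fedaaffaaafdafafcdbcabgdddefgfc')
  28 → (6, 'ffaaafdafafcdbcabgdddefgfc')
  29 → (28, 'fgfc')
  30 → (23, 'gdddefgfc')
  31 → (29, 'gfc')

[8, 9, 4, 21, 13, 15, 10, 5, 19, 22, 31, 20, 17, 3, 12, 18, 24, 25, 26, 0, 2, 27, 7, 14, 30, 16, 11, 1, 6, 28, 23, 29]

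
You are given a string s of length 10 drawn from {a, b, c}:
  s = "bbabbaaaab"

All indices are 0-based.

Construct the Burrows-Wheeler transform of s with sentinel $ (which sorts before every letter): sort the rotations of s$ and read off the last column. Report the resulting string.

bbaaababba$

rank  rotation     last
    0  $bbabbaaaab  b
    1  aaaab$bbabb  b
    2  aaab$bbabba  a
    3  aab$bbabbaa  a
    4  ab$bbabbaaa  a
    5  abbaaaab$bb  b
    6  b$bbabbaaaa  a
    7  baaaab$bbab  b
    8  babbaaaab$b  b
    9  bbaaaab$bba  a
   10  bbabbaaaab$  $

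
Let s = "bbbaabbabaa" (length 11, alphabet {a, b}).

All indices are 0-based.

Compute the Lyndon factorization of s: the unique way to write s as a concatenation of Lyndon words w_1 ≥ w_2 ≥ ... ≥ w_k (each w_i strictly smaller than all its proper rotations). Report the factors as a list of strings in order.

["b", "b", "b", "aabbab", "a", "a"]

emit factor 1: 'b' (i=0, period=1)
emit factor 2: 'b' (i=1, period=1)
emit factor 3: 'b' (i=2, period=1)
emit factor 4: 'aabbab' (i=3, period=6)
emit factor 5: 'a' (i=9, period=1)
emit factor 6: 'a' (i=10, period=1)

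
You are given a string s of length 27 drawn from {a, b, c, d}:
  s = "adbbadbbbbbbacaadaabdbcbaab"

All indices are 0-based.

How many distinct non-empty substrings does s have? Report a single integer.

330

rank→(start, suffix):
  0 → (24, 'aab')
  1 → (17, 'aabdbcbaab')
  2 → (14, 'aadaabdbcbaab')
  3 → (25, 'ab')
  4 → (18, 'abdbcbaab')
  5 → (12, 'acaadaabdbcbaab')
  6 → (15, 'adaabdbcbaab')
  7 → (0, 'adbbadbbbbbbacaadaabdbcbaab')
  8 → (4, 'adbbbbbbacaadaabdbcbaab')
  9 → (26, 'b')
  10 → (23, 'baab')
  11 → (11, 'bacaadaabdbcbaab')
  12 → (3, 'badbbbbbbacaadaabdbcbaab')
  13 → (10, 'bbacaadaabdbcbaab')
  14 → (2, 'bbadbbbbbbacaadaabdbcbaab')
  15 → (9, 'bbbacaadaabdbcbaab')
  16 → (8, 'bbbbacaadaabdbcbaab')
  17 → (7, 'bbbbbacaadaabdbcbaab')
  18 → (6, 'bbbbbbacaadaabdbcbaab')
  19 → (21, 'bcbaab')
  20 → (19, 'bdbcbaab')
  21 → (13, 'caadaabdbcbaab')
  22 → (22, 'cbaab')
  23 → (16, 'daabdbcbaab')
  24 → (1, 'dbbadbbbbbbacaadaabdbcbaab')
  25 → (5, 'dbbbbbbacaadaabdbcbaab')
  26 → (20, 'dbcbaab')

SA = [24, 17, 14, 25, 18, 12, 15, 0, 4, 26, 23, 11, 3, 10, 2, 9, 8, 7, 6, 21, 19, 13, 22, 16, 1, 5, 20]
[i] adj suffixes → lcp
  [1] 24/17 → 3 ('aab')
  [2] 17/14 → 2 ('aa')
  [3] 14/25 → 1 ('a')
  [4] 25/18 → 2 ('ab')
  [5] 18/12 → 1 ('a')
  [6] 12/15 → 1 ('a')
  [7] 15/0 → 2 ('ad')
  [8] 0/4 → 4 ('adbb')
  [9] 4/26 → 0 ('')
  [10] 26/23 → 1 ('b')
  [11] 23/11 → 2 ('ba')
  [12] 11/3 → 2 ('ba')
  [13] 3/10 → 1 ('b')
  [14] 10/2 → 3 ('bba')
  [15] 2/9 → 2 ('bb')
  [16] 9/8 → 3 ('bbb')
  [17] 8/7 → 4 ('bbbb')
  [18] 7/6 → 5 ('bbbbb')
  [19] 6/21 → 1 ('b')
  [20] 21/19 → 1 ('b')
  [21] 19/13 → 0 ('')
  [22] 13/22 → 1 ('c')
  [23] 22/16 → 0 ('')
  [24] 16/1 → 1 ('d')
  [25] 1/5 → 3 ('dbb')
  [26] 5/20 → 2 ('db')

n(n+1)/2 = 27·28/2 = 378
Σ LCP = 0 + 3 + 2 + 1 + 2 + 1 + 1 + 2 + 4 + 0 + 1 + 2 + 2 + 1 + 3 + 2 + 3 + 4 + 5 + 1 + 1 + 0 + 1 + 0 + 1 + 3 + 2 = 48
distinct = 378 − 48 = 330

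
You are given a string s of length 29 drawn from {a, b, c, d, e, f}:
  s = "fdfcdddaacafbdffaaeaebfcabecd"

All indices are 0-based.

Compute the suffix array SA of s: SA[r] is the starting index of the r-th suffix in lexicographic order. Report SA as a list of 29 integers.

[7, 16, 24, 8, 17, 19, 10, 12, 25, 21, 23, 9, 27, 3, 28, 6, 5, 4, 1, 13, 18, 20, 26, 15, 11, 22, 2, 0, 14]

rank→(start, suffix):
  0 → (7, 'aacafbdffaaeaebfcabecd')
  1 → (16, 'aaeaebfcabecd')
  2 → (24, 'abecd')
  3 → (8, 'acafbdffaaeaebfcabecd')
  4 → (17, 'aeaebfcabecd')
  5 → (19, 'aebfcabecd')
  6 → (10, 'afbdffaaeaebfcabecd')
  7 → (12, 'bdffaaeaebfcabecd')
  8 → (25, 'becd')
  9 → (21, 'bfcabecd')
  10 → (23, 'cabecd')
  11 → (9, 'cafbdffaaeaebfcabecd')
  12 → (27, 'cd')
  13 → (3, 'cdddaacafbdffaaeaebfcabecd')
  14 → (28, 'd')
  15 → (6, 'daacafbdffaaeaebfcabecd')
  16 → (5, 'ddaacafbdffaaeaebfcabecd')
  17 → (4, 'dddaacafbdffaaeaebfcabecd')
  18 → (1, 'dfcdddaacafbdffaaeaebfcabecd')
  19 → (13, 'dffaaeaebfcabecd')
  20 → (18, 'eaebfcabecd')
  21 → (20, 'ebfcabecd')
  22 → (26, 'ecd')
  23 → (15, 'faaeaebfcabecd')
  24 → (11, 'fbdffaaeaebfcabecd')
  25 → (22, 'fcabecd')
  26 → (2, 'fcdddaacafbdffaaeaebfcabecd')
  27 → (0, 'fdfcdddaacafbdffaaeaebfcabecd')
  28 → (14, 'ffaaeaebfcabecd')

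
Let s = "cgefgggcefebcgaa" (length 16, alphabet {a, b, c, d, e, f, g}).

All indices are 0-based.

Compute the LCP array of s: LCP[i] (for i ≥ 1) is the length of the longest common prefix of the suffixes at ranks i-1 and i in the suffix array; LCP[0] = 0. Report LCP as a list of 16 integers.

sorted suffixes:
  #0 SA[0]=15  'a'
  #1 SA[1]=14  'aa'
  #2 SA[2]=11  'bcgaa'
  #3 SA[3]=7  'cefebcgaa'
  #4 SA[4]=12  'cgaa'
  #5 SA[5]=0  'cgefgggcefebcgaa'
  #6 SA[6]=10  'ebcgaa'
  #7 SA[7]=8  'efebcgaa'
  #8 SA[8]=2  'efgggcefebcgaa'
  #9 SA[9]=9  'febcgaa'
  #10 SA[10]=3  'fgggcefebcgaa'
  #11 SA[11]=13  'gaa'
  #12 SA[12]=6  'gcefebcgaa'
  #13 SA[13]=1  'gefgggcefebcgaa'
  #14 SA[14]=5  'ggcefebcgaa'
  #15 SA[15]=4  'gggcefebcgaa'

SA = [15, 14, 11, 7, 12, 0, 10, 8, 2, 9, 3, 13, 6, 1, 5, 4]
i: (SA[i-1],SA[i]) lcp shared
  1: (15,14) 1 'a'
  2: (14,11) 0 ''
  3: (11,7) 0 ''
  4: (7,12) 1 'c'
  5: (12,0) 2 'cg'
  6: (0,10) 0 ''
  7: (10,8) 1 'e'
  8: (8,2) 2 'ef'
  9: (2,9) 0 ''
  10: (9,3) 1 'f'
  11: (3,13) 0 ''
  12: (13,6) 1 'g'
  13: (6,1) 1 'g'
  14: (1,5) 1 'g'
  15: (5,4) 2 'gg'

[0, 1, 0, 0, 1, 2, 0, 1, 2, 0, 1, 0, 1, 1, 1, 2]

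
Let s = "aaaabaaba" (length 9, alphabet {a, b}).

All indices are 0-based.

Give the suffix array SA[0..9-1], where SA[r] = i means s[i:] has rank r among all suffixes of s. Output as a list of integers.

sorted suffixes:
  #0 SA[0]=8  'a'
  #1 SA[1]=0  'aaaabaaba'
  #2 SA[2]=1  'aaabaaba'
  #3 SA[3]=5  'aaba'
  #4 SA[4]=2  'aabaaba'
  #5 SA[5]=6  'aba'
  #6 SA[6]=3  'abaaba'
  #7 SA[7]=7  'ba'
  #8 SA[8]=4  'baaba'

[8, 0, 1, 5, 2, 6, 3, 7, 4]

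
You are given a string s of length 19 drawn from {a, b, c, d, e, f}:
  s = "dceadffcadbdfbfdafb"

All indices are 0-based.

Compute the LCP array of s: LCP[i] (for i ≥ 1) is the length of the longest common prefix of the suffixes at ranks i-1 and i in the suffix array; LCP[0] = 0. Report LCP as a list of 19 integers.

sorted suffixes:
  #0 SA[0]=8  'adbdfbfdafb'
  #1 SA[1]=3  'adffcadbdfbfdafb'
  #2 SA[2]=16  'afb'
  #3 SA[3]=18  'b'
  #4 SA[4]=10  'bdfbfdafb'
  #5 SA[5]=13  'bfdafb'
  #6 SA[6]=7  'cadbdfbfdafb'
  #7 SA[7]=1  'ceadffcadbdfbfdafb'
  #8 SA[8]=15  'dafb'
  #9 SA[9]=9  'dbdfbfdafb'
  #10 SA[10]=0  'dceadffcadbdfbfdafb'
  #11 SA[11]=11  'dfbfdafb'
  #12 SA[12]=4  'dffcadbdfbfdafb'
  #13 SA[13]=2  'eadffcadbdfbfdafb'
  #14 SA[14]=17  'fb'
  #15 SA[15]=12  'fbfdafb'
  #16 SA[16]=6  'fcadbdfbfdafb'
  #17 SA[17]=14  'fdafb'
  #18 SA[18]=5  'ffcadbdfbfdafb'

SA = [8, 3, 16, 18, 10, 13, 7, 1, 15, 9, 0, 11, 4, 2, 17, 12, 6, 14, 5]
i: (SA[i-1],SA[i]) lcp shared
  1: (8,3) 2 'ad'
  2: (3,16) 1 'a'
  3: (16,18) 0 ''
  4: (18,10) 1 'b'
  5: (10,13) 1 'b'
  6: (13,7) 0 ''
  7: (7,1) 1 'c'
  8: (1,15) 0 ''
  9: (15,9) 1 'd'
  10: (9,0) 1 'd'
  11: (0,11) 1 'd'
  12: (11,4) 2 'df'
  13: (4,2) 0 ''
  14: (2,17) 0 ''
  15: (17,12) 2 'fb'
  16: (12,6) 1 'f'
  17: (6,14) 1 'f'
  18: (14,5) 1 'f'

[0, 2, 1, 0, 1, 1, 0, 1, 0, 1, 1, 1, 2, 0, 0, 2, 1, 1, 1]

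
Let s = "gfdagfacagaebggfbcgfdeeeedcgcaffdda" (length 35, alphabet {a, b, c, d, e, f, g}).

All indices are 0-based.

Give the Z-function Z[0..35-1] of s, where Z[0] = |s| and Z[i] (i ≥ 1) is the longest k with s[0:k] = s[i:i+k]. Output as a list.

[35, 0, 0, 0, 2, 0, 0, 0, 0, 1, 0, 0, 0, 1, 2, 0, 0, 0, 3, 0, 0, 0, 0, 0, 0, 0, 0, 1, 0, 0, 0, 0, 0, 0, 0]

Z[0]=35
i=1: outside box; Z[1]=0
i=2: outside box; Z[2]=0
i=3: outside box; Z[3]=0
i=4: outside box; Z[4]=2 scan→box=[4,6)
i=5: min(r-i=1, Z[1]=0)=0; Z[5]=0
i=6: outside box; Z[6]=0
i=7: outside box; Z[7]=0
i=8: outside box; Z[8]=0
i=9: outside box; Z[9]=1 scan→box=[9,10)
i=10: outside box; Z[10]=0
i=11: outside box; Z[11]=0
i=12: outside box; Z[12]=0
i=13: outside box; Z[13]=1 scan→box=[13,14)
i=14: outside box; Z[14]=2 scan→box=[14,16)
i=15: min(r-i=1, Z[1]=0)=0; Z[15]=0
i=16: outside box; Z[16]=0
i=17: outside box; Z[17]=0
i=18: outside box; Z[18]=3 scan→box=[18,21)
i=19: min(r-i=2, Z[1]=0)=0; Z[19]=0
i=20: min(r-i=1, Z[2]=0)=0; Z[20]=0
i=21: outside box; Z[21]=0
i=22: outside box; Z[22]=0
i=23: outside box; Z[23]=0
i=24: outside box; Z[24]=0
i=25: outside box; Z[25]=0
i=26: outside box; Z[26]=0
i=27: outside box; Z[27]=1 scan→box=[27,28)
i=28: outside box; Z[28]=0
i=29: outside box; Z[29]=0
i=30: outside box; Z[30]=0
i=31: outside box; Z[31]=0
i=32: outside box; Z[32]=0
i=33: outside box; Z[33]=0
i=34: outside box; Z[34]=0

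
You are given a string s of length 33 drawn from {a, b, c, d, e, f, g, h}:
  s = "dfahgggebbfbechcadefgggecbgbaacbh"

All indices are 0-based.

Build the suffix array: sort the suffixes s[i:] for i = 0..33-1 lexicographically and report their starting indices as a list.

rank→(start, suffix):
  0 → (28, 'aacbh')
  1 → (29, 'acbh')
  2 → (16, 'adefgggecbgbaacbh')
  3 → (2, 'ahgggebbfbechcadefgggecbgbaacbh')
  4 → (27, 'baacbh')
  5 → (8, 'bbfbechcadefgggecbgbaacbh')
  6 → (11, 'bechcadefgggecbgbaacbh')
  7 → (9, 'bfbechcadefgggecbgbaacbh')
  8 → (25, 'bgbaacbh')
  9 → (31, 'bh')
  10 → (15, 'cadefgggecbgbaacbh')
  11 → (24, 'cbgbaacbh')
  12 → (30, 'cbh')
  13 → (13, 'chcadefgggecbgbaacbh')
  14 → (17, 'defgggecbgbaacbh')
  15 → (0, 'dfahgggebbfbechcadefgggecbgbaacbh')
  16 → (7, 'ebbfbechcadefgggecbgbaacbh')
  17 → (23, 'ecbgbaacbh')
  18 → (12, 'echcadefgggecbgbaacbh')
  19 → (18, 'efgggecbgbaacbh')
  20 → (1, 'fahgggebbfbechcadefgggecbgbaacbh')
  21 → (10, 'fbechcadefgggecbgbaacbh')
  22 → (19, 'fgggecbgbaacbh')
  23 → (26, 'gbaacbh')
  24 → (6, 'gebbfbechcadefgggecbgbaacbh')
  25 → (22, 'gecbgbaacbh')
  26 → (5, 'ggebbfbechcadefgggecbgbaacbh')
  27 → (21, 'ggecbgbaacbh')
  28 → (4, 'gggebbfbechcadefgggecbgbaacbh')
  29 → (20, 'gggecbgbaacbh')
  30 → (32, 'h')
  31 → (14, 'hcadefgggecbgbaacbh')
  32 → (3, 'hgggebbfbechcadefgggecbgbaacbh')

[28, 29, 16, 2, 27, 8, 11, 9, 25, 31, 15, 24, 30, 13, 17, 0, 7, 23, 12, 18, 1, 10, 19, 26, 6, 22, 5, 21, 4, 20, 32, 14, 3]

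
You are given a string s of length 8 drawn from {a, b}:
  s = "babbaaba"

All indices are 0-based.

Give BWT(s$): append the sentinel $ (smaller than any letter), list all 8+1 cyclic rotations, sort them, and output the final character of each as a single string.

rank  rotation   last
    0  $babbaaba  a
    1  a$babbaab  b
    2  aaba$babb  b
    3  aba$babba  a
    4  abbaaba$b  b
    5  ba$babbaa  a
    6  baaba$bab  b
    7  babbaaba$  $
    8  bbaaba$ba  a

abbabab$a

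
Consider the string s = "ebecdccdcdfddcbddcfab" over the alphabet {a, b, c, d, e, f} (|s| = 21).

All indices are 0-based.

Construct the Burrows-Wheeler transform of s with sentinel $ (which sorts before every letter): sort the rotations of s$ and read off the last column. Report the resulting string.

rank  rotation                last
    0  $ebecdccdcdfddcbddcfab  b
    1  ab$ebecdccdcdfddcbddcf  f
    2  b$ebecdccdcdfddcbddcfa  a
    3  bddcfab$ebecdccdcdfddc  c
    4  becdccdcdfddcbddcfab$e  e
    5  cbddcfab$ebecdccdcdfdd  d
    6  ccdcdfddcbddcfab$ebecd  d
    7  cdccdcdfddcbddcfab$ebe  e
    8  cdcdfddcbddcfab$ebecdc  c
    9  cdfddcbddcfab$ebecdccd  d
   10  cfab$ebecdccdcdfddcbdd  d
   11  dcbddcfab$ebecdccdcdfd  d
   12  dccdcdfddcbddcfab$ebec  c
   13  dcdfddcbddcfab$ebecdcc  c
   14  dcfab$ebecdccdcdfddcbd  d
   15  ddcbddcfab$ebecdccdcdf  f
   16  ddcfab$ebecdccdcdfddcb  b
   17  dfddcbddcfab$ebecdccdc  c
   18  ebecdccdcdfddcbddcfab$  $
   19  ecdccdcdfddcbddcfab$eb  b
   20  fab$ebecdccdcdfddcbddc  c
   21  fddcbddcfab$ebecdccdcd  d

bfaceddecdddccdfbc$bcd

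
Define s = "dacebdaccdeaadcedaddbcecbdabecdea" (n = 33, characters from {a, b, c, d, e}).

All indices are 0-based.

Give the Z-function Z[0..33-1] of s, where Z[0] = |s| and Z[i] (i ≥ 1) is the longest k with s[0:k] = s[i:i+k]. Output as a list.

Z[0]=33
i=1: i≥r, start 0; Z[1]=0
i=2: i≥r, start 0; Z[2]=0
i=3: i≥r, start 0; Z[3]=0
i=4: i≥r, start 0; Z[4]=0
i=5: i≥r, start 0; Z[5]=3 grow→box=[5,8)
i=6: min(r-i=2, Z[1]=0)=0; Z[6]=0
i=7: min(r-i=1, Z[2]=0)=0; Z[7]=0
i=8: i≥r, start 0; Z[8]=0
i=9: i≥r, start 0; Z[9]=1 grow→box=[9,10)
i=10: i≥r, start 0; Z[10]=0
i=11: i≥r, start 0; Z[11]=0
i=12: i≥r, start 0; Z[12]=0
i=13: i≥r, start 0; Z[13]=1 grow→box=[13,14)
i=14: i≥r, start 0; Z[14]=0
i=15: i≥r, start 0; Z[15]=0
i=16: i≥r, start 0; Z[16]=2 grow→box=[16,18)
i=17: min(r-i=1, Z[1]=0)=0; Z[17]=0
i=18: i≥r, start 0; Z[18]=1 grow→box=[18,19)
i=19: i≥r, start 0; Z[19]=1 grow→box=[19,20)
i=20: i≥r, start 0; Z[20]=0
i=21: i≥r, start 0; Z[21]=0
i=22: i≥r, start 0; Z[22]=0
i=23: i≥r, start 0; Z[23]=0
i=24: i≥r, start 0; Z[24]=0
i=25: i≥r, start 0; Z[25]=2 grow→box=[25,27)
i=26: min(r-i=1, Z[1]=0)=0; Z[26]=0
i=27: i≥r, start 0; Z[27]=0
i=28: i≥r, start 0; Z[28]=0
i=29: i≥r, start 0; Z[29]=0
i=30: i≥r, start 0; Z[30]=1 grow→box=[30,31)
i=31: i≥r, start 0; Z[31]=0
i=32: i≥r, start 0; Z[32]=0

[33, 0, 0, 0, 0, 3, 0, 0, 0, 1, 0, 0, 0, 1, 0, 0, 2, 0, 1, 1, 0, 0, 0, 0, 0, 2, 0, 0, 0, 0, 1, 0, 0]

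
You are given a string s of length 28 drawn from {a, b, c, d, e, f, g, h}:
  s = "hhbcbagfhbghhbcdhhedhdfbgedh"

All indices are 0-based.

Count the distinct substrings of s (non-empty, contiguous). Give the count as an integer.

rank | idx | suffix
   0 |   5 | agfhbghhbcdhhedhdfbgedh
   1 |   4 | bagfhbghhbcdhhedhdfbgedh
   2 |   2 | bcbagfhbghhbcdhhedhdfbgedh
   3 |  13 | bcdhhedhdfbgedh
   4 |  23 | bgedh
   5 |   9 | bghhbcdhhedhdfbgedh
   6 |   3 | cbagfhbghhbcdhhedhdfbgedh
   7 |  14 | cdhhedhdfbgedh
   8 |  21 | dfbgedh
   9 |  26 | dh
  10 |  19 | dhdfbgedh
  11 |  15 | dhhedhdfbgedh
  12 |  25 | edh
  13 |  18 | edhdfbgedh
  14 |  22 | fbgedh
  15 |   7 | fhbghhbcdhhedhdfbgedh
  16 |  24 | gedh
  17 |   6 | gfhbghhbcdhhedhdfbgedh
  18 |  10 | ghhbcdhhedhdfbgedh
  19 |  27 | h
  20 |   1 | hbcbagfhbghhbcdhhedhdfbgedh
  21 |  12 | hbcdhhedhdfbgedh
  22 |   8 | hbghhbcdhhedhdfbgedh
  23 |  20 | hdfbgedh
  24 |  17 | hedhdfbgedh
  25 |   0 | hhbcbagfhbghhbcdhhedhdfbgedh
  26 |  11 | hhbcdhhedhdfbgedh
  27 |  16 | hhedhdfbgedh

SA = [5, 4, 2, 13, 23, 9, 3, 14, 21, 26, 19, 15, 25, 18, 22, 7, 24, 6, 10, 27, 1, 12, 8, 20, 17, 0, 11, 16]
[i] adj suffixes → lcp
  [1] 5/4 → 0 ('')
  [2] 4/2 → 1 ('b')
  [3] 2/13 → 2 ('bc')
  [4] 13/23 → 1 ('b')
  [5] 23/9 → 2 ('bg')
  [6] 9/3 → 0 ('')
  [7] 3/14 → 1 ('c')
  [8] 14/21 → 0 ('')
  [9] 21/26 → 1 ('d')
  [10] 26/19 → 2 ('dh')
  [11] 19/15 → 2 ('dh')
  [12] 15/25 → 0 ('')
  [13] 25/18 → 3 ('edh')
  [14] 18/22 → 0 ('')
  [15] 22/7 → 1 ('f')
  [16] 7/24 → 0 ('')
  [17] 24/6 → 1 ('g')
  [18] 6/10 → 1 ('g')
  [19] 10/27 → 0 ('')
  [20] 27/1 → 1 ('h')
  [21] 1/12 → 3 ('hbc')
  [22] 12/8 → 2 ('hb')
  [23] 8/20 → 1 ('h')
  [24] 20/17 → 1 ('h')
  [25] 17/0 → 1 ('h')
  [26] 0/11 → 4 ('hhbc')
  [27] 11/16 → 2 ('hh')

n(n+1)/2 = 28·29/2 = 406
Σ LCP = 0 + 0 + 1 + 2 + 1 + 2 + 0 + 1 + 0 + 1 + 2 + 2 + 0 + 3 + 0 + 1 + 0 + 1 + 1 + 0 + 1 + 3 + 2 + 1 + 1 + 1 + 4 + 2 = 33
distinct = 406 − 33 = 373

373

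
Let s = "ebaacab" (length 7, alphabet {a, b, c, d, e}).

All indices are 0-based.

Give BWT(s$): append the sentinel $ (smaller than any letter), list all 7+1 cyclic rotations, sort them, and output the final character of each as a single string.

rank  rotation  last
    0  $ebaacab  b
    1  aacab$eb  b
    2  ab$ebaac  c
    3  acab$eba  a
    4  b$ebaaca  a
    5  baacab$e  e
    6  cab$ebaa  a
    7  ebaacab$  $

bbcaaea$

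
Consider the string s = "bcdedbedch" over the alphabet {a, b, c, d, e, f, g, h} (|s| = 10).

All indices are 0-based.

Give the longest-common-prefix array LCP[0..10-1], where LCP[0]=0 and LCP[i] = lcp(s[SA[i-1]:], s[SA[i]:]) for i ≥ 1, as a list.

rank→(start, suffix):
  0 → (0, 'bcdedbedch')
  1 → (5, 'bedch')
  2 → (1, 'cdedbedch')
  3 → (8, 'ch')
  4 → (4, 'dbedch')
  5 → (7, 'dch')
  6 → (2, 'dedbedch')
  7 → (3, 'edbedch')
  8 → (6, 'edch')
  9 → (9, 'h')

SA = [0, 5, 1, 8, 4, 7, 2, 3, 6, 9]
[i] adj suffixes → lcp
  [1] 0/5 → 1 ('b')
  [2] 5/1 → 0 ('')
  [3] 1/8 → 1 ('c')
  [4] 8/4 → 0 ('')
  [5] 4/7 → 1 ('d')
  [6] 7/2 → 1 ('d')
  [7] 2/3 → 0 ('')
  [8] 3/6 → 2 ('ed')
  [9] 6/9 → 0 ('')

[0, 1, 0, 1, 0, 1, 1, 0, 2, 0]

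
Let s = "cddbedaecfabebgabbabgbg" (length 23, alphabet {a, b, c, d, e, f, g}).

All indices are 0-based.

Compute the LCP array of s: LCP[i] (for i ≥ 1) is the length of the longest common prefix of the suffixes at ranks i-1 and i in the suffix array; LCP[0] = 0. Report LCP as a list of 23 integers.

[0, 2, 2, 1, 0, 1, 1, 2, 1, 2, 2, 0, 1, 0, 1, 1, 0, 1, 1, 0, 0, 1, 1]

rank | idx | suffix
   0 |  15 | abbabgbg
   1 |  10 | abebgabbabgbg
   2 |  18 | abgbg
   3 |   6 | aecfabebgabbabgbg
   4 |  17 | babgbg
   5 |  16 | bbabgbg
   6 |  11 | bebgabbabgbg
   7 |   3 | bedaecfabebgabbabgbg
   8 |  21 | bg
   9 |  13 | bgabbabgbg
  10 |  19 | bgbg
  11 |   0 | cddbedaecfabebgabbabgbg
  12 |   8 | cfabebgabbabgbg
  13 |   5 | daecfabebgabbabgbg
  14 |   2 | dbedaecfabebgabbabgbg
  15 |   1 | ddbedaecfabebgabbabgbg
  16 |  12 | ebgabbabgbg
  17 |   7 | ecfabebgabbabgbg
  18 |   4 | edaecfabebgabbabgbg
  19 |   9 | fabebgabbabgbg
  20 |  22 | g
  21 |  14 | gabbabgbg
  22 |  20 | gbg

SA = [15, 10, 18, 6, 17, 16, 11, 3, 21, 13, 19, 0, 8, 5, 2, 1, 12, 7, 4, 9, 22, 14, 20]
rank  pair      lcp
   1  s[15:],s[10:]  2  'ab'
   2  s[10:],s[18:]  2  'ab'
   3  s[18:],s[6:]  1  'a'
   4  s[6:],s[17:]  0  ''
   5  s[17:],s[16:]  1  'b'
   6  s[16:],s[11:]  1  'b'
   7  s[11:],s[3:]  2  'be'
   8  s[3:],s[21:]  1  'b'
   9  s[21:],s[13:]  2  'bg'
  10  s[13:],s[19:]  2  'bg'
  11  s[19:],s[0:]  0  ''
  12  s[0:],s[8:]  1  'c'
  13  s[8:],s[5:]  0  ''
  14  s[5:],s[2:]  1  'd'
  15  s[2:],s[1:]  1  'd'
  16  s[1:],s[12:]  0  ''
  17  s[12:],s[7:]  1  'e'
  18  s[7:],s[4:]  1  'e'
  19  s[4:],s[9:]  0  ''
  20  s[9:],s[22:]  0  ''
  21  s[22:],s[14:]  1  'g'
  22  s[14:],s[20:]  1  'g'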